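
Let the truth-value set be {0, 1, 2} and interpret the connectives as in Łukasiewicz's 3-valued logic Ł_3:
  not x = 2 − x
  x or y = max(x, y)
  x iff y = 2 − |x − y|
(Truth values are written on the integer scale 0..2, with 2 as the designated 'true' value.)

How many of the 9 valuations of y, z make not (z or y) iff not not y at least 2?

y = 0, z = 0 ↦ 0  <
y = 0, z = 1 ↦ 1  <
y = 0, z = 2 ↦ 2  ≥
y = 1, z = 0 ↦ 2  ≥
y = 1, z = 1 ↦ 2  ≥
y = 1, z = 2 ↦ 1  <
y = 2, z = 0 ↦ 0  <
y = 2, z = 1 ↦ 0  <
y = 2, z = 2 ↦ 0  <
So 3 of the 9 assignments meet the threshold.

3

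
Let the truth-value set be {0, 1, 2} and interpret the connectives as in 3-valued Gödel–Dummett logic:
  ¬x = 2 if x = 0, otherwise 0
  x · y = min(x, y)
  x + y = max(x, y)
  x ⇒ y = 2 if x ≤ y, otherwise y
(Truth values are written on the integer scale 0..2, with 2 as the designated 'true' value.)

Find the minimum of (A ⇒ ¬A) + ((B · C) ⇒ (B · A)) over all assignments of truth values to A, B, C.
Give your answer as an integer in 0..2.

1

Take A = 1, B = 2, C = 2:
¬A = ¬1 = 0
A ⇒ ¬A = 1 ⇒ 0 = 0
B · C = 2 · 2 = 2
B · A = 2 · 1 = 1
(B · C) ⇒ (B · A) = 2 ⇒ 1 = 1
(A ⇒ ¬A) + ((B · C) ⇒ (B · A)) = 0 + 1 = 1
No assignment yields a value below 1, so this is the minimum.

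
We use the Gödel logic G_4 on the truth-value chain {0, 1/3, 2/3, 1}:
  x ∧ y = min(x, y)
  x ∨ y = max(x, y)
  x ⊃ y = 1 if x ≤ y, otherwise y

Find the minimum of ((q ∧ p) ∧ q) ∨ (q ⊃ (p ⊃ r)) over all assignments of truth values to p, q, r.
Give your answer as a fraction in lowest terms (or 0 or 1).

1/3

Take p = 1/3, q = 1/3, r = 0:
q ∧ p = 1/3 ∧ 1/3 = 1/3
(q ∧ p) ∧ q = 1/3 ∧ 1/3 = 1/3
p ⊃ r = 1/3 ⊃ 0 = 0
q ⊃ (p ⊃ r) = 1/3 ⊃ 0 = 0
((q ∧ p) ∧ q) ∨ (q ⊃ (p ⊃ r)) = 1/3 ∨ 0 = 1/3
No assignment yields a value below 1/3, so this is the minimum.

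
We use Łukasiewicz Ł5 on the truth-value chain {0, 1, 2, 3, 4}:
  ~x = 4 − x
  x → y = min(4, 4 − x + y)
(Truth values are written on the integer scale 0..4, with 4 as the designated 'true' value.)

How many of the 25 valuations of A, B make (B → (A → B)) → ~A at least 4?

value 4: 5 assignments (counts)
value 3: 5 assignments
value 2: 5 assignments
value 1: 5 assignments
value 0: 5 assignments
So 5 of the 25 assignments meet the threshold.

5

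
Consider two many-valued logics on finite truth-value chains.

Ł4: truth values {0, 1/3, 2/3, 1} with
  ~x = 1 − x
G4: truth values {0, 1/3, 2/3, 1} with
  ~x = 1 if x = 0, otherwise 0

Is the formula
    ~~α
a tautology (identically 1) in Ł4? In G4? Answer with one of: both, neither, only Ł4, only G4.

In Ł4: at α = 0 the value is 0 — not a tautology.
In G4: at α = 0 the value is 0 — not a tautology.

neither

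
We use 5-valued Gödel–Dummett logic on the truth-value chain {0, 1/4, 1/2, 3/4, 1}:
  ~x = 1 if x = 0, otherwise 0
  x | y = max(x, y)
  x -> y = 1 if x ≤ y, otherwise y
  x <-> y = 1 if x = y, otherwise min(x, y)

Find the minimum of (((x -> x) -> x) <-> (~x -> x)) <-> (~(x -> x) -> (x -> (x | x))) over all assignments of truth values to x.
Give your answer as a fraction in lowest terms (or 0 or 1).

1/4

Take x = 1/4:
x -> x = 1/4 -> 1/4 = 1
(x -> x) -> x = 1 -> 1/4 = 1/4
~x = ~1/4 = 0
~x -> x = 0 -> 1/4 = 1
((x -> x) -> x) <-> (~x -> x) = 1/4 <-> 1 = 1/4
x -> x = 1/4 -> 1/4 = 1
~(x -> x) = ~1 = 0
x | x = 1/4 | 1/4 = 1/4
x -> (x | x) = 1/4 -> 1/4 = 1
~(x -> x) -> (x -> (x | x)) = 0 -> 1 = 1
(((x -> x) -> x) <-> (~x -> x)) <-> (~(x -> x) -> (x -> (x | x))) = 1/4 <-> 1 = 1/4
No assignment yields a value below 1/4, so this is the minimum.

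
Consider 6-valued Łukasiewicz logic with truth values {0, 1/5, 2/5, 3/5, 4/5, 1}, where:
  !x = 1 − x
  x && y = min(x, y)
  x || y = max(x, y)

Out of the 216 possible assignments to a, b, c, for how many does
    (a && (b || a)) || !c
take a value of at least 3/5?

162

value 1: 66 assignments (counts)
value 4/5: 54 assignments (counts)
value 3/5: 42 assignments (counts)
value 2/5: 30 assignments
value 1/5: 18 assignments
value 0: 6 assignments
So 162 of the 216 assignments meet the threshold.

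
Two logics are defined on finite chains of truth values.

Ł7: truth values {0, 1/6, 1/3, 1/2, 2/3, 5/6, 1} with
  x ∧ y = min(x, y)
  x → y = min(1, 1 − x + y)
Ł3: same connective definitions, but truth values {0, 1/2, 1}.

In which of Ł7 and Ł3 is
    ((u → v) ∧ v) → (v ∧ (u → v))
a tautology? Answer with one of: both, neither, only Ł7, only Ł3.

both

In Ł7: every assignment gives 1 — tautology.
In Ł3: every assignment gives 1 — tautology.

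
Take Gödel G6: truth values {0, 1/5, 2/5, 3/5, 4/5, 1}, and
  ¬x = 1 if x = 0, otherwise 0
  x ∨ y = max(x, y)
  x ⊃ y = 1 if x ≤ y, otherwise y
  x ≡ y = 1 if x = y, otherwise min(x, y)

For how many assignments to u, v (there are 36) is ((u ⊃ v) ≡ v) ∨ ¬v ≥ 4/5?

27

value 1: 22 assignments (counts)
value 4/5: 5 assignments (counts)
value 3/5: 4 assignments
value 2/5: 3 assignments
value 1/5: 2 assignments
So 27 of the 36 assignments meet the threshold.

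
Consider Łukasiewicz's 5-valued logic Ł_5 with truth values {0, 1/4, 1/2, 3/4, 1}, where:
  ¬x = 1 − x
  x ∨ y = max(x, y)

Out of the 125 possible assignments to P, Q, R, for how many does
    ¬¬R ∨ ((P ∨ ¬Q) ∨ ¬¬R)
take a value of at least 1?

value 1: 61 assignments (counts)
value 3/4: 37 assignments
value 1/2: 19 assignments
value 1/4: 7 assignments
value 0: 1 assignment
So 61 of the 125 assignments meet the threshold.

61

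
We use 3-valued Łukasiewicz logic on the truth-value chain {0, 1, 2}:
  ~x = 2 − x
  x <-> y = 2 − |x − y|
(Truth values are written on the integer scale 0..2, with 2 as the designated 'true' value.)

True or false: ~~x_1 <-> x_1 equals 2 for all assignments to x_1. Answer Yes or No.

x_1 = 0 ↦ 2
x_1 = 1 ↦ 2
x_1 = 2 ↦ 2
Every assignment gives a value ≥ 2.

Yes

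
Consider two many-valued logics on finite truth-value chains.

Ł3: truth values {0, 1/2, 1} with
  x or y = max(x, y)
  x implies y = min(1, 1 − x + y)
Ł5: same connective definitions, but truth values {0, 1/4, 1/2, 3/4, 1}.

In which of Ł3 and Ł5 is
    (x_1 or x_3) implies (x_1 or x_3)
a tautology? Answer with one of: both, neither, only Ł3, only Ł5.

both

In Ł3: every assignment gives 1 — tautology.
In Ł5: every assignment gives 1 — tautology.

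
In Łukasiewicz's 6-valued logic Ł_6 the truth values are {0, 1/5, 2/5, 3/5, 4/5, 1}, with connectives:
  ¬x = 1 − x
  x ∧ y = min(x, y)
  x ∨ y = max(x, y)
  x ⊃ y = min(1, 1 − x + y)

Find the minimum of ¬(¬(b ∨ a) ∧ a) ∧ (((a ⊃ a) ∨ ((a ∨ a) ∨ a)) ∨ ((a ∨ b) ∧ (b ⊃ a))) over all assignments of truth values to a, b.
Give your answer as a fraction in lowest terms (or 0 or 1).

Take a = 2/5, b = 0:
b ∨ a = 0 ∨ 2/5 = 2/5
¬(b ∨ a) = ¬2/5 = 3/5
¬(b ∨ a) ∧ a = 3/5 ∧ 2/5 = 2/5
¬(¬(b ∨ a) ∧ a) = ¬2/5 = 3/5
a ⊃ a = 2/5 ⊃ 2/5 = 1
a ∨ a = 2/5 ∨ 2/5 = 2/5
(a ∨ a) ∨ a = 2/5 ∨ 2/5 = 2/5
(a ⊃ a) ∨ ((a ∨ a) ∨ a) = 1 ∨ 2/5 = 1
a ∨ b = 2/5 ∨ 0 = 2/5
b ⊃ a = 0 ⊃ 2/5 = 1
(a ∨ b) ∧ (b ⊃ a) = 2/5 ∧ 1 = 2/5
((a ⊃ a) ∨ ((a ∨ a) ∨ a)) ∨ ((a ∨ b) ∧ (b ⊃ a)) = 1 ∨ 2/5 = 1
¬(¬(b ∨ a) ∧ a) ∧ (((a ⊃ a) ∨ ((a ∨ a) ∨ a)) ∨ ((a ∨ b) ∧ (b ⊃ a))) = 3/5 ∧ 1 = 3/5
No assignment yields a value below 3/5, so this is the minimum.

3/5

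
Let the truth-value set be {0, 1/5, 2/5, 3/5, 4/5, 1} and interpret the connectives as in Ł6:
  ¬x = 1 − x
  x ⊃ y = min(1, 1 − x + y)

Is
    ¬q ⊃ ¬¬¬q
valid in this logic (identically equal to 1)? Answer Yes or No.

Yes

q = 0 ↦ 1
q = 1/5 ↦ 1
q = 2/5 ↦ 1
q = 3/5 ↦ 1
q = 4/5 ↦ 1
q = 1 ↦ 1
Every assignment gives a value ≥ 1.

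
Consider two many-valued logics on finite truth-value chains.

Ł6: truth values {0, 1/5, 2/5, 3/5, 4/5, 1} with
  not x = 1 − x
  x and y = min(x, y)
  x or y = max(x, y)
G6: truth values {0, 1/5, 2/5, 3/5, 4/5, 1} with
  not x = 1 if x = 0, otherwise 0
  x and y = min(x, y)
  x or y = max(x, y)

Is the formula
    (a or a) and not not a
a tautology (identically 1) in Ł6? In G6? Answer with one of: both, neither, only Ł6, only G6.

neither

In Ł6: at a = 0 the value is 0 — not a tautology.
In G6: at a = 0 the value is 0 — not a tautology.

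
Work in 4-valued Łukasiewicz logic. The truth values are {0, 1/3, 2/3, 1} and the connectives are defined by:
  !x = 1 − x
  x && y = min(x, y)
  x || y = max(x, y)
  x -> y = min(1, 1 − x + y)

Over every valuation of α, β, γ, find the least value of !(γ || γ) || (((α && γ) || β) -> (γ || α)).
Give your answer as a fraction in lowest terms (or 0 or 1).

2/3

Take α = 0, β = 2/3, γ = 1/3:
γ || γ = 1/3 || 1/3 = 1/3
!(γ || γ) = !1/3 = 2/3
α && γ = 0 && 1/3 = 0
(α && γ) || β = 0 || 2/3 = 2/3
γ || α = 1/3 || 0 = 1/3
((α && γ) || β) -> (γ || α) = 2/3 -> 1/3 = 2/3
!(γ || γ) || (((α && γ) || β) -> (γ || α)) = 2/3 || 2/3 = 2/3
No assignment yields a value below 2/3, so this is the minimum.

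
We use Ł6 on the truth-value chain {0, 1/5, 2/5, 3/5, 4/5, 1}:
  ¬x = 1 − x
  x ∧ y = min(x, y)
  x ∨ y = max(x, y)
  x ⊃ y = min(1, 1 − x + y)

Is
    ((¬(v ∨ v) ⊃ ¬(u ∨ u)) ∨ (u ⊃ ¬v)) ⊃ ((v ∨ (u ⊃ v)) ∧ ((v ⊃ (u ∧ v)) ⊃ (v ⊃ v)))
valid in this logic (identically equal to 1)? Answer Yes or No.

No

Counterexample: take u = 1/5, v = 0.
v ∨ v = 0 ∨ 0 = 0
¬(v ∨ v) = ¬0 = 1
u ∨ u = 1/5 ∨ 1/5 = 1/5
¬(u ∨ u) = ¬1/5 = 4/5
¬(v ∨ v) ⊃ ¬(u ∨ u) = 1 ⊃ 4/5 = 4/5
¬v = ¬0 = 1
u ⊃ ¬v = 1/5 ⊃ 1 = 1
(¬(v ∨ v) ⊃ ¬(u ∨ u)) ∨ (u ⊃ ¬v) = 4/5 ∨ 1 = 1
u ⊃ v = 1/5 ⊃ 0 = 4/5
v ∨ (u ⊃ v) = 0 ∨ 4/5 = 4/5
u ∧ v = 1/5 ∧ 0 = 0
v ⊃ (u ∧ v) = 0 ⊃ 0 = 1
v ⊃ v = 0 ⊃ 0 = 1
(v ⊃ (u ∧ v)) ⊃ (v ⊃ v) = 1 ⊃ 1 = 1
(v ∨ (u ⊃ v)) ∧ ((v ⊃ (u ∧ v)) ⊃ (v ⊃ v)) = 4/5 ∧ 1 = 4/5
((¬(v ∨ v) ⊃ ¬(u ∨ u)) ∨ (u ⊃ ¬v)) ⊃ ((v ∨ (u ⊃ v)) ∧ ((v ⊃ (u ∧ v)) ⊃ (v ⊃ v))) = 1 ⊃ 4/5 = 4/5
This gives 4/5 ≠ 1.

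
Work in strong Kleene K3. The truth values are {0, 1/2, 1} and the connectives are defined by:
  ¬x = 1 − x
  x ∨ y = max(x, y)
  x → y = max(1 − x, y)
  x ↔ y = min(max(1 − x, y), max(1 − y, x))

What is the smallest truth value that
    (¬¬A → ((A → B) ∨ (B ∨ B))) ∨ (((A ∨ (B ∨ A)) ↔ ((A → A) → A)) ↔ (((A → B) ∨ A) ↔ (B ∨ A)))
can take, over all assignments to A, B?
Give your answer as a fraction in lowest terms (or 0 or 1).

Take A = 1/2, B = 0:
¬A = ¬1/2 = 1/2
¬¬A = ¬1/2 = 1/2
A → B = 1/2 → 0 = 1/2
B ∨ B = 0 ∨ 0 = 0
(A → B) ∨ (B ∨ B) = 1/2 ∨ 0 = 1/2
¬¬A → ((A → B) ∨ (B ∨ B)) = 1/2 → 1/2 = 1/2
B ∨ A = 0 ∨ 1/2 = 1/2
A ∨ (B ∨ A) = 1/2 ∨ 1/2 = 1/2
A → A = 1/2 → 1/2 = 1/2
(A → A) → A = 1/2 → 1/2 = 1/2
(A ∨ (B ∨ A)) ↔ ((A → A) → A) = 1/2 ↔ 1/2 = 1/2
A → B = 1/2 → 0 = 1/2
(A → B) ∨ A = 1/2 ∨ 1/2 = 1/2
B ∨ A = 0 ∨ 1/2 = 1/2
((A → B) ∨ A) ↔ (B ∨ A) = 1/2 ↔ 1/2 = 1/2
((A ∨ (B ∨ A)) ↔ ((A → A) → A)) ↔ (((A → B) ∨ A) ↔ (B ∨ A)) = 1/2 ↔ 1/2 = 1/2
(¬¬A → ((A → B) ∨ (B ∨ B))) ∨ (((A ∨ (B ∨ A)) ↔ ((A → A) → A)) ↔ (((A → B) ∨ A) ↔ (B ∨ A))) = 1/2 ∨ 1/2 = 1/2
No assignment yields a value below 1/2, so this is the minimum.

1/2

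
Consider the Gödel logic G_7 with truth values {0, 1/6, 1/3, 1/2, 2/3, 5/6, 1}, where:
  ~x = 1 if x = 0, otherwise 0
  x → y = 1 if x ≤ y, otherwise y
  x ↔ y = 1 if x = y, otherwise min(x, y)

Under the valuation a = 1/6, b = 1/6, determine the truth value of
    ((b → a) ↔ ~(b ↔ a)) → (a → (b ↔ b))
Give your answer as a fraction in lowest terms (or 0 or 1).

1

b → a = 1/6 → 1/6 = 1
b ↔ a = 1/6 ↔ 1/6 = 1
~(b ↔ a) = ~1 = 0
(b → a) ↔ ~(b ↔ a) = 1 ↔ 0 = 0
b ↔ b = 1/6 ↔ 1/6 = 1
a → (b ↔ b) = 1/6 → 1 = 1
((b → a) ↔ ~(b ↔ a)) → (a → (b ↔ b)) = 0 → 1 = 1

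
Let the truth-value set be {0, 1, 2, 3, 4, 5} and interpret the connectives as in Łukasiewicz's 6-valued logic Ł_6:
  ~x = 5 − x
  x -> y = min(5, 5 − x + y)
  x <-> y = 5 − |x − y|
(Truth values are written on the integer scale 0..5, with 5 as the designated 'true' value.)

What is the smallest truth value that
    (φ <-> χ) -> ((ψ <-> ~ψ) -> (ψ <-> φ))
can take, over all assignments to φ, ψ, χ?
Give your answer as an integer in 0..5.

3

Take φ = 0, ψ = 3, χ = 0:
φ <-> χ = 0 <-> 0 = 5
~ψ = ~3 = 2
ψ <-> ~ψ = 3 <-> 2 = 4
ψ <-> φ = 3 <-> 0 = 2
(ψ <-> ~ψ) -> (ψ <-> φ) = 4 -> 2 = 3
(φ <-> χ) -> ((ψ <-> ~ψ) -> (ψ <-> φ)) = 5 -> 3 = 3
No assignment yields a value below 3, so this is the minimum.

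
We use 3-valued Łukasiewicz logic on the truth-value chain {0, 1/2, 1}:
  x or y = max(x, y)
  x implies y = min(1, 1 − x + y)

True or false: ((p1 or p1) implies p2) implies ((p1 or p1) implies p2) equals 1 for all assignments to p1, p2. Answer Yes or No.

Yes

p1 = 0, p2 = 0 ↦ 1
p1 = 0, p2 = 1/2 ↦ 1
p1 = 0, p2 = 1 ↦ 1
p1 = 1/2, p2 = 0 ↦ 1
p1 = 1/2, p2 = 1/2 ↦ 1
p1 = 1/2, p2 = 1 ↦ 1
p1 = 1, p2 = 0 ↦ 1
p1 = 1, p2 = 1/2 ↦ 1
p1 = 1, p2 = 1 ↦ 1
Every assignment gives a value ≥ 1.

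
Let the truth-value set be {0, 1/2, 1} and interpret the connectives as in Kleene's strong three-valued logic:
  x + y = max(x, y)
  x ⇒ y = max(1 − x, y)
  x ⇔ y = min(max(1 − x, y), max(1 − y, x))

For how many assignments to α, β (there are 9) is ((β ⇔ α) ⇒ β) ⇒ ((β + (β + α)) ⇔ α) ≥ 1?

α = 0, β = 0 ↦ 1  ≥
α = 0, β = 1/2 ↦ 1/2  <
α = 0, β = 1 ↦ 0  <
α = 1/2, β = 0 ↦ 1/2  <
α = 1/2, β = 1/2 ↦ 1/2  <
α = 1/2, β = 1 ↦ 1/2  <
α = 1, β = 0 ↦ 1  ≥
α = 1, β = 1/2 ↦ 1  ≥
α = 1, β = 1 ↦ 1  ≥
So 4 of the 9 assignments meet the threshold.

4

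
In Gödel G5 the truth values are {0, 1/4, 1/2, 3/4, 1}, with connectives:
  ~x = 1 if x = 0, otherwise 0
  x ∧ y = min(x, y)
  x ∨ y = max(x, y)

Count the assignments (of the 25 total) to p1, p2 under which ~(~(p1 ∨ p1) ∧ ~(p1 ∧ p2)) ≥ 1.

value 1: 20 assignments (counts)
value 0: 5 assignments
So 20 of the 25 assignments meet the threshold.

20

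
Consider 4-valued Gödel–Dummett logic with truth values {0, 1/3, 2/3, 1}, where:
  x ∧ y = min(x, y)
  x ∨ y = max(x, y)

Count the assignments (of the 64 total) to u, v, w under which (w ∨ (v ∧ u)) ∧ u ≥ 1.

value 1: 7 assignments (counts)
value 2/3: 17 assignments
value 1/3: 21 assignments
value 0: 19 assignments
So 7 of the 64 assignments meet the threshold.

7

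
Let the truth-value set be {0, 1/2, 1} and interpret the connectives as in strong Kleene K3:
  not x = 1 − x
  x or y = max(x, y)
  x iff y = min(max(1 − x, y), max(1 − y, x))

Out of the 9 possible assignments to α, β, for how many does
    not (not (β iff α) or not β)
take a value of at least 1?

α = 0, β = 0 ↦ 0  <
α = 0, β = 1/2 ↦ 1/2  <
α = 0, β = 1 ↦ 0  <
α = 1/2, β = 0 ↦ 0  <
α = 1/2, β = 1/2 ↦ 1/2  <
α = 1/2, β = 1 ↦ 1/2  <
α = 1, β = 0 ↦ 0  <
α = 1, β = 1/2 ↦ 1/2  <
α = 1, β = 1 ↦ 1  ≥
So 1 of the 9 assignments meets the threshold.

1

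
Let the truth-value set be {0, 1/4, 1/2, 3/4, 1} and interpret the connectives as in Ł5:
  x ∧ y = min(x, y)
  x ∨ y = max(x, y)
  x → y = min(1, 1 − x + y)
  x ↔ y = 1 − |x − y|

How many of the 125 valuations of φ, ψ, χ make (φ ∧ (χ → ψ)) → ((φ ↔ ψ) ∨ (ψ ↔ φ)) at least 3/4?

114

value 1: 103 assignments (counts)
value 3/4: 11 assignments (counts)
value 1/2: 7 assignments
value 1/4: 3 assignments
value 0: 1 assignment
So 114 of the 125 assignments meet the threshold.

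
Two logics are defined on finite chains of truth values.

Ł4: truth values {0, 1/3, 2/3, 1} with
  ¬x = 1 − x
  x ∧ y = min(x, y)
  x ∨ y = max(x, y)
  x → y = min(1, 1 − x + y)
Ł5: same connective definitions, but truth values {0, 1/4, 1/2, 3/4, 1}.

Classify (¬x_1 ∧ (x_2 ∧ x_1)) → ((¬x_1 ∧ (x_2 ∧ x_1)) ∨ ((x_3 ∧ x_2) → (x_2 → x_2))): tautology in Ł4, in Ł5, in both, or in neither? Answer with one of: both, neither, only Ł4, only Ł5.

both

In Ł4: every assignment gives 1 — tautology.
In Ł5: every assignment gives 1 — tautology.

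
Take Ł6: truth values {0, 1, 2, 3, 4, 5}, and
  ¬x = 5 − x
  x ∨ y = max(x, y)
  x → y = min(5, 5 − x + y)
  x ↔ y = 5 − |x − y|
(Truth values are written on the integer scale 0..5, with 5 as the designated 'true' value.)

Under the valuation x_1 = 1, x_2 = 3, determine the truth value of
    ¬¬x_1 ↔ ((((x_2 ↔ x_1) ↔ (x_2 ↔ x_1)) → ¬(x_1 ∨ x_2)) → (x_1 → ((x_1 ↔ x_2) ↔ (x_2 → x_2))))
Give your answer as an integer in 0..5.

¬x_1 = ¬1 = 4
¬¬x_1 = ¬4 = 1
x_2 ↔ x_1 = 3 ↔ 1 = 3
x_2 ↔ x_1 = 3 ↔ 1 = 3
(x_2 ↔ x_1) ↔ (x_2 ↔ x_1) = 3 ↔ 3 = 5
x_1 ∨ x_2 = 1 ∨ 3 = 3
¬(x_1 ∨ x_2) = ¬3 = 2
((x_2 ↔ x_1) ↔ (x_2 ↔ x_1)) → ¬(x_1 ∨ x_2) = 5 → 2 = 2
x_1 ↔ x_2 = 1 ↔ 3 = 3
x_2 → x_2 = 3 → 3 = 5
(x_1 ↔ x_2) ↔ (x_2 → x_2) = 3 ↔ 5 = 3
x_1 → ((x_1 ↔ x_2) ↔ (x_2 → x_2)) = 1 → 3 = 5
(((x_2 ↔ x_1) ↔ (x_2 ↔ x_1)) → ¬(x_1 ∨ x_2)) → (x_1 → ((x_1 ↔ x_2) ↔ (x_2 → x_2))) = 2 → 5 = 5
¬¬x_1 ↔ ((((x_2 ↔ x_1) ↔ (x_2 ↔ x_1)) → ¬(x_1 ∨ x_2)) → (x_1 → ((x_1 ↔ x_2) ↔ (x_2 → x_2)))) = 1 ↔ 5 = 1

1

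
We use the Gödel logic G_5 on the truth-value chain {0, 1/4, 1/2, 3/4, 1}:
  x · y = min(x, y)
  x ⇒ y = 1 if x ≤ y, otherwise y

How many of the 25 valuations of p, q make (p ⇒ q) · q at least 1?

value 1: 5 assignments (counts)
value 3/4: 5 assignments
value 1/2: 5 assignments
value 1/4: 5 assignments
value 0: 5 assignments
So 5 of the 25 assignments meet the threshold.

5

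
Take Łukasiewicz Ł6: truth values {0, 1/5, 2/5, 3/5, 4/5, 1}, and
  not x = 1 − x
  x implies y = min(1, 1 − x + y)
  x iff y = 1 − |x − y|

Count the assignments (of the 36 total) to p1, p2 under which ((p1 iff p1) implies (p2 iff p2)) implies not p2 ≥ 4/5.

12

value 1: 6 assignments (counts)
value 4/5: 6 assignments (counts)
value 3/5: 6 assignments
value 2/5: 6 assignments
value 1/5: 6 assignments
value 0: 6 assignments
So 12 of the 36 assignments meet the threshold.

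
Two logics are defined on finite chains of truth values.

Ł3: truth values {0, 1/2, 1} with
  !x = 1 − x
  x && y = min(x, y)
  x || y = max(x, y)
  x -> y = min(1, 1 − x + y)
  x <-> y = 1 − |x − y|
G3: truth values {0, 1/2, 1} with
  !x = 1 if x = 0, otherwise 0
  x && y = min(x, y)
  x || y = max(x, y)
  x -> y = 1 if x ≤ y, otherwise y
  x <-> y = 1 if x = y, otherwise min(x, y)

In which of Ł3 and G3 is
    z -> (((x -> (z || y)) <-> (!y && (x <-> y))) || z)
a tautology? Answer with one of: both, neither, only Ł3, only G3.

In Ł3: every assignment gives 1 — tautology.
In G3: every assignment gives 1 — tautology.

both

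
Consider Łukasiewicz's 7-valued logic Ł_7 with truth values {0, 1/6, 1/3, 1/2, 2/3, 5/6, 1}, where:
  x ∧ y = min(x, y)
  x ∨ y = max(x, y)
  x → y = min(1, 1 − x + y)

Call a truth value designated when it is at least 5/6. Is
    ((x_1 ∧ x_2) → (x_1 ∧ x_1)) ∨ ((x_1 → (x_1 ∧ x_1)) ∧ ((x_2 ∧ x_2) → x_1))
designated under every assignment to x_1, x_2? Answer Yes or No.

At x_1 = 5/6, x_2 = 5/6, for instance:
x_1 ∧ x_2 = 5/6 ∧ 5/6 = 5/6
x_1 ∧ x_1 = 5/6 ∧ 5/6 = 5/6
(x_1 ∧ x_2) → (x_1 ∧ x_1) = 5/6 → 5/6 = 1
x_1 ∧ x_1 = 5/6 ∧ 5/6 = 5/6
x_1 → (x_1 ∧ x_1) = 5/6 → 5/6 = 1
x_2 ∧ x_2 = 5/6 ∧ 5/6 = 5/6
(x_2 ∧ x_2) → x_1 = 5/6 → 5/6 = 1
(x_1 → (x_1 ∧ x_1)) ∧ ((x_2 ∧ x_2) → x_1) = 1 ∧ 1 = 1
((x_1 ∧ x_2) → (x_1 ∧ x_1)) ∨ ((x_1 → (x_1 ∧ x_1)) ∧ ((x_2 ∧ x_2) → x_1)) = 1 ∨ 1 = 1
and checking the remaining 48 assignments likewise gives ≥ 5/6 in every case.

Yes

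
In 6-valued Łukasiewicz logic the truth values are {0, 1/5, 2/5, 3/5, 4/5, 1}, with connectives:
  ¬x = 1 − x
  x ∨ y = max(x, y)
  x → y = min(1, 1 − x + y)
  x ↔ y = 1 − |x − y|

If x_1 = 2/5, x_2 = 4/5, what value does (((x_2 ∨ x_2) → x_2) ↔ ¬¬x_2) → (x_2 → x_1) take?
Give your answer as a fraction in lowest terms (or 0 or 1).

4/5

x_2 ∨ x_2 = 4/5 ∨ 4/5 = 4/5
(x_2 ∨ x_2) → x_2 = 4/5 → 4/5 = 1
¬x_2 = ¬4/5 = 1/5
¬¬x_2 = ¬1/5 = 4/5
((x_2 ∨ x_2) → x_2) ↔ ¬¬x_2 = 1 ↔ 4/5 = 4/5
x_2 → x_1 = 4/5 → 2/5 = 3/5
(((x_2 ∨ x_2) → x_2) ↔ ¬¬x_2) → (x_2 → x_1) = 4/5 → 3/5 = 4/5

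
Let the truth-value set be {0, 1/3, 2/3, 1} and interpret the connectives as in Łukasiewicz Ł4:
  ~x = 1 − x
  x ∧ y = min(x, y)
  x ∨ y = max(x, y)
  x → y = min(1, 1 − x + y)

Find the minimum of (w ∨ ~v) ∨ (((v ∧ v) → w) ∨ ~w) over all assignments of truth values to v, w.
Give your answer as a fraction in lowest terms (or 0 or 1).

Take v = 2/3, w = 1/3:
~v = ~2/3 = 1/3
w ∨ ~v = 1/3 ∨ 1/3 = 1/3
v ∧ v = 2/3 ∧ 2/3 = 2/3
(v ∧ v) → w = 2/3 → 1/3 = 2/3
~w = ~1/3 = 2/3
((v ∧ v) → w) ∨ ~w = 2/3 ∨ 2/3 = 2/3
(w ∨ ~v) ∨ (((v ∧ v) → w) ∨ ~w) = 1/3 ∨ 2/3 = 2/3
No assignment yields a value below 2/3, so this is the minimum.

2/3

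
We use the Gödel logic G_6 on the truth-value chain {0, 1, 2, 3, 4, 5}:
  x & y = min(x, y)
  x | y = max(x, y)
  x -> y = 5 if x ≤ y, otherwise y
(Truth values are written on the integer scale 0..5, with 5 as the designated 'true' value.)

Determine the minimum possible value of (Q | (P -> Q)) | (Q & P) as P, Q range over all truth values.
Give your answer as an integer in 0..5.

0

Take P = 1, Q = 0:
P -> Q = 1 -> 0 = 0
Q | (P -> Q) = 0 | 0 = 0
Q & P = 0 & 1 = 0
(Q | (P -> Q)) | (Q & P) = 0 | 0 = 0
No assignment yields a value below 0, so this is the minimum.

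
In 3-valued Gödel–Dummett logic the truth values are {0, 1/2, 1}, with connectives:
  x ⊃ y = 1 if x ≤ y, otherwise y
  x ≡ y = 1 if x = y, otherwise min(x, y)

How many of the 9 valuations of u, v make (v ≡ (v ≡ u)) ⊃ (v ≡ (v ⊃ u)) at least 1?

u = 0, v = 0 ↦ 1  ≥
u = 0, v = 1/2 ↦ 1  ≥
u = 0, v = 1 ↦ 1  ≥
u = 1/2, v = 0 ↦ 0  <
u = 1/2, v = 1/2 ↦ 1  ≥
u = 1/2, v = 1 ↦ 1  ≥
u = 1, v = 0 ↦ 0  <
u = 1, v = 1/2 ↦ 1/2  <
u = 1, v = 1 ↦ 1  ≥
So 6 of the 9 assignments meet the threshold.

6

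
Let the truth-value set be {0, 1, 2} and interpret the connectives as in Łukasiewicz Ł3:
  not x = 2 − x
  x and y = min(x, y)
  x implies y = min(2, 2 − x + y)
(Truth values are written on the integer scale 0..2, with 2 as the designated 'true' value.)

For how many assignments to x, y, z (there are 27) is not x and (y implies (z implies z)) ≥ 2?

value 2: 9 assignments (counts)
value 1: 9 assignments
value 0: 9 assignments
So 9 of the 27 assignments meet the threshold.

9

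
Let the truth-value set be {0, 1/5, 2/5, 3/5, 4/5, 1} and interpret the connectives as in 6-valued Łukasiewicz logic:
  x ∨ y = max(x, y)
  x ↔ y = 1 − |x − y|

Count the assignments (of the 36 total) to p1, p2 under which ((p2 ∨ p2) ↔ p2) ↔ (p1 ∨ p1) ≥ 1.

6

value 1: 6 assignments (counts)
value 4/5: 6 assignments
value 3/5: 6 assignments
value 2/5: 6 assignments
value 1/5: 6 assignments
value 0: 6 assignments
So 6 of the 36 assignments meet the threshold.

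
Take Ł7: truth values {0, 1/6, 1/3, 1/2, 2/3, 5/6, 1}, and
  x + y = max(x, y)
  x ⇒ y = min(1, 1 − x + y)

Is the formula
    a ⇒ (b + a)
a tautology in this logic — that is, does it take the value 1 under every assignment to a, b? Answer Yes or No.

At a = 2/3, b = 1/3, for instance:
b + a = 1/3 + 2/3 = 2/3
a ⇒ (b + a) = 2/3 ⇒ 2/3 = 1
and checking the remaining 48 assignments likewise gives ≥ 1 in every case.

Yes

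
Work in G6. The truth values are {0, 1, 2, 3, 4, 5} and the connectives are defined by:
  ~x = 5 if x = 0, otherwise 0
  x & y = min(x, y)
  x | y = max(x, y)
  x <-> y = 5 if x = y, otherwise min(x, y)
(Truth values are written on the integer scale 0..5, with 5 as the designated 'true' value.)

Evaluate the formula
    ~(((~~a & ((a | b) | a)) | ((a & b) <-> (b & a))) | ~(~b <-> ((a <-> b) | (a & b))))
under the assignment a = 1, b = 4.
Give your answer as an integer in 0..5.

~a = ~1 = 0
~~a = ~0 = 5
a | b = 1 | 4 = 4
(a | b) | a = 4 | 1 = 4
~~a & ((a | b) | a) = 5 & 4 = 4
a & b = 1 & 4 = 1
b & a = 4 & 1 = 1
(a & b) <-> (b & a) = 1 <-> 1 = 5
(~~a & ((a | b) | a)) | ((a & b) <-> (b & a)) = 4 | 5 = 5
~b = ~4 = 0
a <-> b = 1 <-> 4 = 1
a & b = 1 & 4 = 1
(a <-> b) | (a & b) = 1 | 1 = 1
~b <-> ((a <-> b) | (a & b)) = 0 <-> 1 = 0
~(~b <-> ((a <-> b) | (a & b))) = ~0 = 5
((~~a & ((a | b) | a)) | ((a & b) <-> (b & a))) | ~(~b <-> ((a <-> b) | (a & b))) = 5 | 5 = 5
~(((~~a & ((a | b) | a)) | ((a & b) <-> (b & a))) | ~(~b <-> ((a <-> b) | (a & b)))) = ~5 = 0

0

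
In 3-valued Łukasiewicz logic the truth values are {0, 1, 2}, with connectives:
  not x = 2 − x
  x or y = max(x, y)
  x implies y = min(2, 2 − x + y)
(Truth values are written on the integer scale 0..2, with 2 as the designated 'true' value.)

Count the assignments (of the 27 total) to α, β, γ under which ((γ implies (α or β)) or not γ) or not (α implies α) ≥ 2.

value 2: 22 assignments (counts)
value 1: 4 assignments
value 0: 1 assignment
So 22 of the 27 assignments meet the threshold.

22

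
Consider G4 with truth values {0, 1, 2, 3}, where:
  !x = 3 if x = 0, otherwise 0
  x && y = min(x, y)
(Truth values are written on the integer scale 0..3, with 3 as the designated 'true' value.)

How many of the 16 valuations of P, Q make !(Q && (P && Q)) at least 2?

7

P = 0, Q = 0 ↦ 3  ≥
P = 0, Q = 1 ↦ 3  ≥
P = 0, Q = 2 ↦ 3  ≥
P = 0, Q = 3 ↦ 3  ≥
P = 1, Q = 0 ↦ 3  ≥
P = 1, Q = 1 ↦ 0  <
P = 1, Q = 2 ↦ 0  <
P = 1, Q = 3 ↦ 0  <
P = 2, Q = 0 ↦ 3  ≥
P = 2, Q = 1 ↦ 0  <
P = 2, Q = 2 ↦ 0  <
P = 2, Q = 3 ↦ 0  <
P = 3, Q = 0 ↦ 3  ≥
P = 3, Q = 1 ↦ 0  <
P = 3, Q = 2 ↦ 0  <
P = 3, Q = 3 ↦ 0  <
So 7 of the 16 assignments meet the threshold.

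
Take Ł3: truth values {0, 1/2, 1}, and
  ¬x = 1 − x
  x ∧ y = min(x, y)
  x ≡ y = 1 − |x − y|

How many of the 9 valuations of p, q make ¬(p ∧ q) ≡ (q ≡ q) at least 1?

5

p = 0, q = 0 ↦ 1  ≥
p = 0, q = 1/2 ↦ 1  ≥
p = 0, q = 1 ↦ 1  ≥
p = 1/2, q = 0 ↦ 1  ≥
p = 1/2, q = 1/2 ↦ 1/2  <
p = 1/2, q = 1 ↦ 1/2  <
p = 1, q = 0 ↦ 1  ≥
p = 1, q = 1/2 ↦ 1/2  <
p = 1, q = 1 ↦ 0  <
So 5 of the 9 assignments meet the threshold.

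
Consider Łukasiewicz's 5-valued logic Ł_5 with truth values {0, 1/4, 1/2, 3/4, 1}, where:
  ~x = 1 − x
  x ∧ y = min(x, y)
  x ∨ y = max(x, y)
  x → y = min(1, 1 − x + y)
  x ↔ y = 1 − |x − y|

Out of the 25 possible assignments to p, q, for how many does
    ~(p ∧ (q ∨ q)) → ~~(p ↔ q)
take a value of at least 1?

value 1: 13 assignments (counts)
value 3/4: 4 assignments
value 1/2: 4 assignments
value 1/4: 2 assignments
value 0: 2 assignments
So 13 of the 25 assignments meet the threshold.

13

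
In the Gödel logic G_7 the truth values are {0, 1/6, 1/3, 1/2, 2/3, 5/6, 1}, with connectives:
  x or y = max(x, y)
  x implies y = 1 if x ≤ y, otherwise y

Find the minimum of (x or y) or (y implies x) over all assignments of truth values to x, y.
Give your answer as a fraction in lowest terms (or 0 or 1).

1/6

Take x = 0, y = 1/6:
x or y = 0 or 1/6 = 1/6
y implies x = 1/6 implies 0 = 0
(x or y) or (y implies x) = 1/6 or 0 = 1/6
No assignment yields a value below 1/6, so this is the minimum.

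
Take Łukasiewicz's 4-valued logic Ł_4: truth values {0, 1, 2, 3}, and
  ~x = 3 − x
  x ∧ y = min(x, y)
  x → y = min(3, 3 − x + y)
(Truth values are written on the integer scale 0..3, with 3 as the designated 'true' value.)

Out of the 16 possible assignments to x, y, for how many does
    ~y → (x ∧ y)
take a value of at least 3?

7

x = 0, y = 0 ↦ 0  <
x = 0, y = 1 ↦ 1  <
x = 0, y = 2 ↦ 2  <
x = 0, y = 3 ↦ 3  ≥
x = 1, y = 0 ↦ 0  <
x = 1, y = 1 ↦ 2  <
x = 1, y = 2 ↦ 3  ≥
x = 1, y = 3 ↦ 3  ≥
x = 2, y = 0 ↦ 0  <
x = 2, y = 1 ↦ 2  <
x = 2, y = 2 ↦ 3  ≥
x = 2, y = 3 ↦ 3  ≥
x = 3, y = 0 ↦ 0  <
x = 3, y = 1 ↦ 2  <
x = 3, y = 2 ↦ 3  ≥
x = 3, y = 3 ↦ 3  ≥
So 7 of the 16 assignments meet the threshold.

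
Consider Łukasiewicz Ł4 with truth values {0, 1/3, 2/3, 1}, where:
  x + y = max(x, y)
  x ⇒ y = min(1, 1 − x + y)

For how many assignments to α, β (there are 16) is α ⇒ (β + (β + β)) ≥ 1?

α = 0, β = 0 ↦ 1  ≥
α = 0, β = 1/3 ↦ 1  ≥
α = 0, β = 2/3 ↦ 1  ≥
α = 0, β = 1 ↦ 1  ≥
α = 1/3, β = 0 ↦ 2/3  <
α = 1/3, β = 1/3 ↦ 1  ≥
α = 1/3, β = 2/3 ↦ 1  ≥
α = 1/3, β = 1 ↦ 1  ≥
α = 2/3, β = 0 ↦ 1/3  <
α = 2/3, β = 1/3 ↦ 2/3  <
α = 2/3, β = 2/3 ↦ 1  ≥
α = 2/3, β = 1 ↦ 1  ≥
α = 1, β = 0 ↦ 0  <
α = 1, β = 1/3 ↦ 1/3  <
α = 1, β = 2/3 ↦ 2/3  <
α = 1, β = 1 ↦ 1  ≥
So 10 of the 16 assignments meet the threshold.

10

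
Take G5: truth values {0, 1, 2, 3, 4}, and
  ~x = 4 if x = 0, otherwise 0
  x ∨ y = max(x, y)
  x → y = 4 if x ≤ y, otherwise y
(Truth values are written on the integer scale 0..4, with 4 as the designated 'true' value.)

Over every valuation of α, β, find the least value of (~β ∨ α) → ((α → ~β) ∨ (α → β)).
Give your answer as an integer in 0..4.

1

Take α = 2, β = 1:
~β = ~1 = 0
~β ∨ α = 0 ∨ 2 = 2
~β = ~1 = 0
α → ~β = 2 → 0 = 0
α → β = 2 → 1 = 1
(α → ~β) ∨ (α → β) = 0 ∨ 1 = 1
(~β ∨ α) → ((α → ~β) ∨ (α → β)) = 2 → 1 = 1
No assignment yields a value below 1, so this is the minimum.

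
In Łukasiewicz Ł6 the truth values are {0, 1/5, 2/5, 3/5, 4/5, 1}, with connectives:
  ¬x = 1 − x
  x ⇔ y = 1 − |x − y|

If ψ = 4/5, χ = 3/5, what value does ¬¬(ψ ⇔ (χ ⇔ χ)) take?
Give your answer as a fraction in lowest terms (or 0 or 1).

χ ⇔ χ = 3/5 ⇔ 3/5 = 1
ψ ⇔ (χ ⇔ χ) = 4/5 ⇔ 1 = 4/5
¬(ψ ⇔ (χ ⇔ χ)) = ¬4/5 = 1/5
¬¬(ψ ⇔ (χ ⇔ χ)) = ¬1/5 = 4/5

4/5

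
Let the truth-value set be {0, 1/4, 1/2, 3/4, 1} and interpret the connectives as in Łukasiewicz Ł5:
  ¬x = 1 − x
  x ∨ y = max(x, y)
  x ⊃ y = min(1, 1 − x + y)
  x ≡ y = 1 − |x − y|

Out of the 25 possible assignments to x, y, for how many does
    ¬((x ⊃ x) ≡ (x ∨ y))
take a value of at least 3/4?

4

value 1: 1 assignment (counts)
value 3/4: 3 assignments (counts)
value 1/2: 5 assignments
value 1/4: 7 assignments
value 0: 9 assignments
So 4 of the 25 assignments meet the threshold.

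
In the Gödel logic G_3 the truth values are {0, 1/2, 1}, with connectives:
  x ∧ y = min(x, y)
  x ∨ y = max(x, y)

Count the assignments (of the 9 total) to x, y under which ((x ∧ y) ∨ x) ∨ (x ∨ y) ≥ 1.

x = 0, y = 0 ↦ 0  <
x = 0, y = 1/2 ↦ 1/2  <
x = 0, y = 1 ↦ 1  ≥
x = 1/2, y = 0 ↦ 1/2  <
x = 1/2, y = 1/2 ↦ 1/2  <
x = 1/2, y = 1 ↦ 1  ≥
x = 1, y = 0 ↦ 1  ≥
x = 1, y = 1/2 ↦ 1  ≥
x = 1, y = 1 ↦ 1  ≥
So 5 of the 9 assignments meet the threshold.

5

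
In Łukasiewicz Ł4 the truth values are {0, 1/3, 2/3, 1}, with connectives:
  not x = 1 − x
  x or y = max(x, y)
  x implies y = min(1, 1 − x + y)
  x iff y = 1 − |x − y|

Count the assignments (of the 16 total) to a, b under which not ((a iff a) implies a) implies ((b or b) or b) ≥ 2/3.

a = 0, b = 0 ↦ 0  <
a = 0, b = 1/3 ↦ 1/3  <
a = 0, b = 2/3 ↦ 2/3  ≥
a = 0, b = 1 ↦ 1  ≥
a = 1/3, b = 0 ↦ 1/3  <
a = 1/3, b = 1/3 ↦ 2/3  ≥
a = 1/3, b = 2/3 ↦ 1  ≥
a = 1/3, b = 1 ↦ 1  ≥
a = 2/3, b = 0 ↦ 2/3  ≥
a = 2/3, b = 1/3 ↦ 1  ≥
a = 2/3, b = 2/3 ↦ 1  ≥
a = 2/3, b = 1 ↦ 1  ≥
a = 1, b = 0 ↦ 1  ≥
a = 1, b = 1/3 ↦ 1  ≥
a = 1, b = 2/3 ↦ 1  ≥
a = 1, b = 1 ↦ 1  ≥
So 13 of the 16 assignments meet the threshold.

13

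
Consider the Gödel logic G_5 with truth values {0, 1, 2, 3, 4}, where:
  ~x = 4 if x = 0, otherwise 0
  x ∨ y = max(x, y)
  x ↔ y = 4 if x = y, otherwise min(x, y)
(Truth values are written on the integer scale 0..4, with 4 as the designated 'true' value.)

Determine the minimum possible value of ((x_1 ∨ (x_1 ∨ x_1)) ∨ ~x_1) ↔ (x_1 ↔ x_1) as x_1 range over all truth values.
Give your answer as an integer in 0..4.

1

Take x_1 = 1:
x_1 ∨ x_1 = 1 ∨ 1 = 1
x_1 ∨ (x_1 ∨ x_1) = 1 ∨ 1 = 1
~x_1 = ~1 = 0
(x_1 ∨ (x_1 ∨ x_1)) ∨ ~x_1 = 1 ∨ 0 = 1
x_1 ↔ x_1 = 1 ↔ 1 = 4
((x_1 ∨ (x_1 ∨ x_1)) ∨ ~x_1) ↔ (x_1 ↔ x_1) = 1 ↔ 4 = 1
No assignment yields a value below 1, so this is the minimum.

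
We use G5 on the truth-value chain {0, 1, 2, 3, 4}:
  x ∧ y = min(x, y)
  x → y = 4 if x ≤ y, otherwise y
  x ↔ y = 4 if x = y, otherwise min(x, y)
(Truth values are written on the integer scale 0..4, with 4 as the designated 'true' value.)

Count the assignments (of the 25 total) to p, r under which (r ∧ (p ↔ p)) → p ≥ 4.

15

value 4: 15 assignments (counts)
value 3: 1 assignment
value 2: 2 assignments
value 1: 3 assignments
value 0: 4 assignments
So 15 of the 25 assignments meet the threshold.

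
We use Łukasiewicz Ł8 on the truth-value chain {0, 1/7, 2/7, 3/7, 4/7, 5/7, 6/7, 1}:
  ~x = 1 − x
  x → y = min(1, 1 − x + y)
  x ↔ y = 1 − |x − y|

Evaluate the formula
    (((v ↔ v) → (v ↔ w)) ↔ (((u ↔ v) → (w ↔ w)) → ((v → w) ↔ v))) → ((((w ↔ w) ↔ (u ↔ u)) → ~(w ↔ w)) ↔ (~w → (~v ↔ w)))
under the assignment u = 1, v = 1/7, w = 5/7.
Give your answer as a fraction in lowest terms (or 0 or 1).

2/7

v ↔ v = 1/7 ↔ 1/7 = 1
v ↔ w = 1/7 ↔ 5/7 = 3/7
(v ↔ v) → (v ↔ w) = 1 → 3/7 = 3/7
u ↔ v = 1 ↔ 1/7 = 1/7
w ↔ w = 5/7 ↔ 5/7 = 1
(u ↔ v) → (w ↔ w) = 1/7 → 1 = 1
v → w = 1/7 → 5/7 = 1
(v → w) ↔ v = 1 ↔ 1/7 = 1/7
((u ↔ v) → (w ↔ w)) → ((v → w) ↔ v) = 1 → 1/7 = 1/7
((v ↔ v) → (v ↔ w)) ↔ (((u ↔ v) → (w ↔ w)) → ((v → w) ↔ v)) = 3/7 ↔ 1/7 = 5/7
w ↔ w = 5/7 ↔ 5/7 = 1
u ↔ u = 1 ↔ 1 = 1
(w ↔ w) ↔ (u ↔ u) = 1 ↔ 1 = 1
w ↔ w = 5/7 ↔ 5/7 = 1
~(w ↔ w) = ~1 = 0
((w ↔ w) ↔ (u ↔ u)) → ~(w ↔ w) = 1 → 0 = 0
~w = ~5/7 = 2/7
~v = ~1/7 = 6/7
~v ↔ w = 6/7 ↔ 5/7 = 6/7
~w → (~v ↔ w) = 2/7 → 6/7 = 1
(((w ↔ w) ↔ (u ↔ u)) → ~(w ↔ w)) ↔ (~w → (~v ↔ w)) = 0 ↔ 1 = 0
(((v ↔ v) → (v ↔ w)) ↔ (((u ↔ v) → (w ↔ w)) → ((v → w) ↔ v))) → ((((w ↔ w) ↔ (u ↔ u)) → ~(w ↔ w)) ↔ (~w → (~v ↔ w))) = 5/7 → 0 = 2/7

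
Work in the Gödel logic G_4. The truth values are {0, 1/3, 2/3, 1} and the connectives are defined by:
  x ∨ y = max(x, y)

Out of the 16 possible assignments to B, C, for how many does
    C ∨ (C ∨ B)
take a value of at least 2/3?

12

B = 0, C = 0 ↦ 0  <
B = 0, C = 1/3 ↦ 1/3  <
B = 0, C = 2/3 ↦ 2/3  ≥
B = 0, C = 1 ↦ 1  ≥
B = 1/3, C = 0 ↦ 1/3  <
B = 1/3, C = 1/3 ↦ 1/3  <
B = 1/3, C = 2/3 ↦ 2/3  ≥
B = 1/3, C = 1 ↦ 1  ≥
B = 2/3, C = 0 ↦ 2/3  ≥
B = 2/3, C = 1/3 ↦ 2/3  ≥
B = 2/3, C = 2/3 ↦ 2/3  ≥
B = 2/3, C = 1 ↦ 1  ≥
B = 1, C = 0 ↦ 1  ≥
B = 1, C = 1/3 ↦ 1  ≥
B = 1, C = 2/3 ↦ 1  ≥
B = 1, C = 1 ↦ 1  ≥
So 12 of the 16 assignments meet the threshold.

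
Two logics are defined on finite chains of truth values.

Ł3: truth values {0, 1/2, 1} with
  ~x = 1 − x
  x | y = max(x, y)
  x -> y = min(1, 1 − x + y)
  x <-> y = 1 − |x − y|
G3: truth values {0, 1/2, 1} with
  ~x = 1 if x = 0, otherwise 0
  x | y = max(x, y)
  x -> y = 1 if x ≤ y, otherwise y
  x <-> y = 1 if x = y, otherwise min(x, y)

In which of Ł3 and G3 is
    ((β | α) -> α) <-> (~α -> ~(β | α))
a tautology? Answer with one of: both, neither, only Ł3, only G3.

only Ł3

In Ł3: every assignment gives 1 — tautology.
In G3: at α = 1/2, β = 1 the value is 1/2 — not a tautology.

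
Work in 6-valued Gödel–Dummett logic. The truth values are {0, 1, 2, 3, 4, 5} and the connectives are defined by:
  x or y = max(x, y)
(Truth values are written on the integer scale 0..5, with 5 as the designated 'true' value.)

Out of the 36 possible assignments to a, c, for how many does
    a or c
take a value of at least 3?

27

value 5: 11 assignments (counts)
value 4: 9 assignments (counts)
value 3: 7 assignments (counts)
value 2: 5 assignments
value 1: 3 assignments
value 0: 1 assignment
So 27 of the 36 assignments meet the threshold.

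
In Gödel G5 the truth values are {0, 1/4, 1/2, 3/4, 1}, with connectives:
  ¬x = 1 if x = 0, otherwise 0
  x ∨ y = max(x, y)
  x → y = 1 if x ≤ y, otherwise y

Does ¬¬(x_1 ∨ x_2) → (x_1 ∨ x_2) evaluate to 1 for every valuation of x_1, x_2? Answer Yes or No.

Counterexample: take x_1 = 0, x_2 = 1/4.
x_1 ∨ x_2 = 0 ∨ 1/4 = 1/4
¬(x_1 ∨ x_2) = ¬1/4 = 0
¬¬(x_1 ∨ x_2) = ¬0 = 1
¬¬(x_1 ∨ x_2) → (x_1 ∨ x_2) = 1 → 1/4 = 1/4
This gives 1/4 ≠ 1.

No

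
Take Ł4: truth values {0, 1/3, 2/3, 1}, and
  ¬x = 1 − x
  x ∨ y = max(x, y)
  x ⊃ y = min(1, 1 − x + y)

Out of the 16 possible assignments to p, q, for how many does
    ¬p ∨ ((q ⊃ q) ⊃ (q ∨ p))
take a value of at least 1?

p = 0, q = 0 ↦ 1  ≥
p = 0, q = 1/3 ↦ 1  ≥
p = 0, q = 2/3 ↦ 1  ≥
p = 0, q = 1 ↦ 1  ≥
p = 1/3, q = 0 ↦ 2/3  <
p = 1/3, q = 1/3 ↦ 2/3  <
p = 1/3, q = 2/3 ↦ 2/3  <
p = 1/3, q = 1 ↦ 1  ≥
p = 2/3, q = 0 ↦ 2/3  <
p = 2/3, q = 1/3 ↦ 2/3  <
p = 2/3, q = 2/3 ↦ 2/3  <
p = 2/3, q = 1 ↦ 1  ≥
p = 1, q = 0 ↦ 1  ≥
p = 1, q = 1/3 ↦ 1  ≥
p = 1, q = 2/3 ↦ 1  ≥
p = 1, q = 1 ↦ 1  ≥
So 10 of the 16 assignments meet the threshold.

10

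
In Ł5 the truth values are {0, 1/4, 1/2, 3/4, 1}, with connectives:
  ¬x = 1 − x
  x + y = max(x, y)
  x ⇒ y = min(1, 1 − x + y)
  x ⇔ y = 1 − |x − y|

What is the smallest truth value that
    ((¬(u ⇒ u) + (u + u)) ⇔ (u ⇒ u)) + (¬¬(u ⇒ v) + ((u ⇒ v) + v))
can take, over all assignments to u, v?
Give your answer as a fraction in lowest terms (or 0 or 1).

1/2

Take u = 1/2, v = 0:
u ⇒ u = 1/2 ⇒ 1/2 = 1
¬(u ⇒ u) = ¬1 = 0
u + u = 1/2 + 1/2 = 1/2
¬(u ⇒ u) + (u + u) = 0 + 1/2 = 1/2
u ⇒ u = 1/2 ⇒ 1/2 = 1
(¬(u ⇒ u) + (u + u)) ⇔ (u ⇒ u) = 1/2 ⇔ 1 = 1/2
u ⇒ v = 1/2 ⇒ 0 = 1/2
¬(u ⇒ v) = ¬1/2 = 1/2
¬¬(u ⇒ v) = ¬1/2 = 1/2
u ⇒ v = 1/2 ⇒ 0 = 1/2
(u ⇒ v) + v = 1/2 + 0 = 1/2
¬¬(u ⇒ v) + ((u ⇒ v) + v) = 1/2 + 1/2 = 1/2
((¬(u ⇒ u) + (u + u)) ⇔ (u ⇒ u)) + (¬¬(u ⇒ v) + ((u ⇒ v) + v)) = 1/2 + 1/2 = 1/2
No assignment yields a value below 1/2, so this is the minimum.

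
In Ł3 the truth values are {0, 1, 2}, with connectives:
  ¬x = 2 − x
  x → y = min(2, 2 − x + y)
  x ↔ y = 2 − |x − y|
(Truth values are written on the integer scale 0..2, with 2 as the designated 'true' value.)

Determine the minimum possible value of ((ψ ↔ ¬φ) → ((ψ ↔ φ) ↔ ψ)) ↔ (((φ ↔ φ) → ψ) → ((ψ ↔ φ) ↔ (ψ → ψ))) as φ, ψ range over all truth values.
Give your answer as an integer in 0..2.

Take φ = 1, ψ = 1:
¬φ = ¬1 = 1
ψ ↔ ¬φ = 1 ↔ 1 = 2
ψ ↔ φ = 1 ↔ 1 = 2
(ψ ↔ φ) ↔ ψ = 2 ↔ 1 = 1
(ψ ↔ ¬φ) → ((ψ ↔ φ) ↔ ψ) = 2 → 1 = 1
φ ↔ φ = 1 ↔ 1 = 2
(φ ↔ φ) → ψ = 2 → 1 = 1
ψ ↔ φ = 1 ↔ 1 = 2
ψ → ψ = 1 → 1 = 2
(ψ ↔ φ) ↔ (ψ → ψ) = 2 ↔ 2 = 2
((φ ↔ φ) → ψ) → ((ψ ↔ φ) ↔ (ψ → ψ)) = 1 → 2 = 2
((ψ ↔ ¬φ) → ((ψ ↔ φ) ↔ ψ)) ↔ (((φ ↔ φ) → ψ) → ((ψ ↔ φ) ↔ (ψ → ψ))) = 1 ↔ 2 = 1
No assignment yields a value below 1, so this is the minimum.

1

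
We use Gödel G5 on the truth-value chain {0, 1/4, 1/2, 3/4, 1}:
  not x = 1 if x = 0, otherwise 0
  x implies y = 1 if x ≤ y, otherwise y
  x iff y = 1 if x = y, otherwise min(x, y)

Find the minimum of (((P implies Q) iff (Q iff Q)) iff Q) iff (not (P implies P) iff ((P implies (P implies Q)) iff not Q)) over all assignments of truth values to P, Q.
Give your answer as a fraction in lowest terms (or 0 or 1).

Take P = 0, Q = 1/4:
P implies Q = 0 implies 1/4 = 1
Q iff Q = 1/4 iff 1/4 = 1
(P implies Q) iff (Q iff Q) = 1 iff 1 = 1
((P implies Q) iff (Q iff Q)) iff Q = 1 iff 1/4 = 1/4
P implies P = 0 implies 0 = 1
not (P implies P) = not 1 = 0
P implies Q = 0 implies 1/4 = 1
P implies (P implies Q) = 0 implies 1 = 1
not Q = not 1/4 = 0
(P implies (P implies Q)) iff not Q = 1 iff 0 = 0
not (P implies P) iff ((P implies (P implies Q)) iff not Q) = 0 iff 0 = 1
(((P implies Q) iff (Q iff Q)) iff Q) iff (not (P implies P) iff ((P implies (P implies Q)) iff not Q)) = 1/4 iff 1 = 1/4
No assignment yields a value below 1/4, so this is the minimum.

1/4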